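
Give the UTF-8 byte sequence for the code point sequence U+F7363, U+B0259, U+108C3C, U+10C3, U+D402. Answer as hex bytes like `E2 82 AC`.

U+F7363: 4-byte form → F3 B7 8D A3.
U+B0259: 4-byte form → F2 B0 89 99.
U+108C3C: 4-byte form → F4 88 B0 BC.
U+10C3: 3-byte form → E1 83 83.
U+D402: 3-byte form → ED 90 82.
Concatenated (18 bytes): F3 B7 8D A3 F2 B0 89 99 F4 88 B0 BC E1 83 83 ED 90 82.

F3 B7 8D A3 F2 B0 89 99 F4 88 B0 BC E1 83 83 ED 90 82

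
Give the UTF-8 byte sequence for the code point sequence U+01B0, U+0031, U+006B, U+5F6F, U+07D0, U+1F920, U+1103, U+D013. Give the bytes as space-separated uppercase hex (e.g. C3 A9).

U+01B0: 2-byte form → C6 B0.
U+0031: 1-byte form → 31.
U+006B: 1-byte form → 6B.
U+5F6F: 3-byte form → E5 BD AF.
U+07D0: 2-byte form → DF 90.
U+1F920: 4-byte form → F0 9F A4 A0.
U+1103: 3-byte form → E1 84 83.
U+D013: 3-byte form → ED 80 93.
Concatenated (19 bytes): C6 B0 31 6B E5 BD AF DF 90 F0 9F A4 A0 E1 84 83 ED 80 93.

C6 B0 31 6B E5 BD AF DF 90 F0 9F A4 A0 E1 84 83 ED 80 93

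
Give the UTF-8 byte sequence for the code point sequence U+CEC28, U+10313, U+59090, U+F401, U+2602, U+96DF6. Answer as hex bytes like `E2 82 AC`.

U+CEC28: 4-byte form → F3 8E B0 A8.
U+10313: 4-byte form → F0 90 8C 93.
U+59090: 4-byte form → F1 99 82 90.
U+F401: 3-byte form → EF 90 81.
U+2602: 3-byte form → E2 98 82.
U+96DF6: 4-byte form → F2 96 B7 B6.
Concatenated (22 bytes): F3 8E B0 A8 F0 90 8C 93 F1 99 82 90 EF 90 81 E2 98 82 F2 96 B7 B6.

F3 8E B0 A8 F0 90 8C 93 F1 99 82 90 EF 90 81 E2 98 82 F2 96 B7 B6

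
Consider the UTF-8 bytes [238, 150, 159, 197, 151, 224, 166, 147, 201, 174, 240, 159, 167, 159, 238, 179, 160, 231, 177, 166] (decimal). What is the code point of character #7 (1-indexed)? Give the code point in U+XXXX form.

Offset 0: leading byte 0xEE = 11101110 → 3-byte char #1 = EE 96 9F.
Offset 3: leading byte 0xC5 = 11000101 → 2-byte char #2 = C5 97.
Offset 5: leading byte 0xE0 = 11100000 → 3-byte char #3 = E0 A6 93.
Offset 8: leading byte 0xC9 = 11001001 → 2-byte char #4 = C9 AE.
Offset 10: leading byte 0xF0 = 11110000 → 4-byte char #5 = F0 9F A7 9F.
Offset 14: leading byte 0xEE = 11101110 → 3-byte char #6 = EE B3 A0.
Offset 17: leading byte 0xE7 = 11100111 → 3-byte char #7 = E7 B1 A6.
Leading byte 0xE7 = 11100111 matches 1110xxxx → 3-byte sequence.
Byte 1: 0xE7 = 11100111, payload 0111 (4 bits).
Byte 2: 0xB1 = 10110001 (10xxxxxx ✓), payload 110001.
Byte 3: 0xA6 = 10100110 (10xxxxxx ✓), payload 100110.
Concatenate: 0111110001100110 = 0x7C66 (16 bits → U+7C66).

U+7C66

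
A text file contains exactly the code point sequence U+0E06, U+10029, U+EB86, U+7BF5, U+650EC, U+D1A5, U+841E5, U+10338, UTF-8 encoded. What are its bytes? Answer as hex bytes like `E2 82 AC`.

E0 B8 86 F0 90 80 A9 EE AE 86 E7 AF B5 F1 A5 83 AC ED 86 A5 F2 84 87 A5 F0 90 8C B8

U+0E06: 3-byte form → E0 B8 86.
U+10029: 4-byte form → F0 90 80 A9.
U+EB86: 3-byte form → EE AE 86.
U+7BF5: 3-byte form → E7 AF B5.
U+650EC: 4-byte form → F1 A5 83 AC.
U+D1A5: 3-byte form → ED 86 A5.
U+841E5: 4-byte form → F2 84 87 A5.
U+10338: 4-byte form → F0 90 8C B8.
Concatenated (28 bytes): E0 B8 86 F0 90 80 A9 EE AE 86 E7 AF B5 F1 A5 83 AC ED 86 A5 F2 84 87 A5 F0 90 8C B8.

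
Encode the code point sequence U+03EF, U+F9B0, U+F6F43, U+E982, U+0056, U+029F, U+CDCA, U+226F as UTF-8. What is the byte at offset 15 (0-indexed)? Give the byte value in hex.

0xEC

U+03EF → 2-byte form CF AF at offsets 0–1.
U+F9B0 → 3-byte form EF A6 B0 at offsets 2–4.
U+F6F43 → 4-byte form F3 B6 BD 83 at offsets 5–8.
U+E982 → 3-byte form EE A6 82 at offsets 9–11.
U+0056 → 1-byte form 56 at offsets 12–12.
U+029F → 2-byte form CA 9F at offsets 13–14.
U+CDCA → 3-byte form EC B7 8A at offsets 15–17.
Offset 15 falls in char 7's range; it's byte 1 of EC B7 8A = 0xEC.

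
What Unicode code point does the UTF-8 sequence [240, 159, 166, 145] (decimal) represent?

Leading byte 0xF0 = 11110000 matches 11110xxx → 4-byte sequence.
Byte 1: 0xF0 = 11110000, payload 000 (3 bits).
Byte 2: 0x9F = 10011111 (10xxxxxx ✓), payload 011111.
Byte 3: 0xA6 = 10100110 (10xxxxxx ✓), payload 100110.
Byte 4: 0x91 = 10010001 (10xxxxxx ✓), payload 010001.
Concatenate: 000011111100110010001 = 0x1F991 (21 bits → U+1F991).

U+1F991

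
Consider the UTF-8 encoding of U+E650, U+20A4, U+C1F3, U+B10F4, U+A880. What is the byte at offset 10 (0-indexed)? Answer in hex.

0xB1

U+E650 → 3-byte form EE 99 90 at offsets 0–2.
U+20A4 → 3-byte form E2 82 A4 at offsets 3–5.
U+C1F3 → 3-byte form EC 87 B3 at offsets 6–8.
U+B10F4 → 4-byte form F2 B1 83 B4 at offsets 9–12.
Offset 10 falls in char 4's range; it's byte 2 of F2 B1 83 B4 = 0xB1.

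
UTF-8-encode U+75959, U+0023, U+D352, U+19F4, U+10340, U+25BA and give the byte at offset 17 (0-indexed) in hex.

0xBA

U+75959 → 4-byte form F1 B5 A5 99 at offsets 0–3.
U+0023 → 1-byte form 23 at offsets 4–4.
U+D352 → 3-byte form ED 8D 92 at offsets 5–7.
U+19F4 → 3-byte form E1 A7 B4 at offsets 8–10.
U+10340 → 4-byte form F0 90 8D 80 at offsets 11–14.
U+25BA → 3-byte form E2 96 BA at offsets 15–17.
Offset 17 falls in char 6's range; it's byte 3 of E2 96 BA = 0xBA.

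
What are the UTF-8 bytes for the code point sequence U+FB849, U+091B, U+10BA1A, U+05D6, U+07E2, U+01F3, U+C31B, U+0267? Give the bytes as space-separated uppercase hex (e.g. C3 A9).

F3 BB A1 89 E0 A4 9B F4 8B A8 9A D7 96 DF A2 C7 B3 EC 8C 9B C9 A7

U+FB849: 4-byte form → F3 BB A1 89.
U+091B: 3-byte form → E0 A4 9B.
U+10BA1A: 4-byte form → F4 8B A8 9A.
U+05D6: 2-byte form → D7 96.
U+07E2: 2-byte form → DF A2.
U+01F3: 2-byte form → C7 B3.
U+C31B: 3-byte form → EC 8C 9B.
U+0267: 2-byte form → C9 A7.
Concatenated (22 bytes): F3 BB A1 89 E0 A4 9B F4 8B A8 9A D7 96 DF A2 C7 B3 EC 8C 9B C9 A7.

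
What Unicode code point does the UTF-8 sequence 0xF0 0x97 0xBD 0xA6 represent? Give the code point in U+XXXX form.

U+17F66

Leading byte 0xF0 = 11110000 matches 11110xxx → 4-byte sequence.
Byte 1: 0xF0 = 11110000, payload 000 (3 bits).
Byte 2: 0x97 = 10010111 (10xxxxxx ✓), payload 010111.
Byte 3: 0xBD = 10111101 (10xxxxxx ✓), payload 111101.
Byte 4: 0xA6 = 10100110 (10xxxxxx ✓), payload 100110.
Concatenate: 000010111111101100110 = 0x17F66 (21 bits → U+17F66).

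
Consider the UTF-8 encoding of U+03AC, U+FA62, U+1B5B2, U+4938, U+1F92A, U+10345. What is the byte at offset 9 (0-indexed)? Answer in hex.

0xE4

U+03AC → 2-byte form CE AC at offsets 0–1.
U+FA62 → 3-byte form EF A9 A2 at offsets 2–4.
U+1B5B2 → 4-byte form F0 9B 96 B2 at offsets 5–8.
U+4938 → 3-byte form E4 A4 B8 at offsets 9–11.
Offset 9 falls in char 4's range; it's byte 1 of E4 A4 B8 = 0xE4.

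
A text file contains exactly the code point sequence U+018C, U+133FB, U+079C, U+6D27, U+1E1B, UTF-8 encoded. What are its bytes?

C6 8C F0 93 8F BB DE 9C E6 B4 A7 E1 B8 9B

U+018C: 2-byte form → C6 8C.
U+133FB: 4-byte form → F0 93 8F BB.
U+079C: 2-byte form → DE 9C.
U+6D27: 3-byte form → E6 B4 A7.
U+1E1B: 3-byte form → E1 B8 9B.
Concatenated (14 bytes): C6 8C F0 93 8F BB DE 9C E6 B4 A7 E1 B8 9B.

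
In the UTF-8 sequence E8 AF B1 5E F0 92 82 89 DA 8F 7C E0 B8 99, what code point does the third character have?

Offset 0: leading byte 0xE8 = 11101000 → 3-byte char #1 = E8 AF B1.
Offset 3: leading byte 0x5E = 01011110 → 1-byte char #2 = 5E.
Offset 4: leading byte 0xF0 = 11110000 → 4-byte char #3 = F0 92 82 89.
Leading byte 0xF0 = 11110000 matches 11110xxx → 4-byte sequence.
Byte 1: 0xF0 = 11110000, payload 000 (3 bits).
Byte 2: 0x92 = 10010010 (10xxxxxx ✓), payload 010010.
Byte 3: 0x82 = 10000010 (10xxxxxx ✓), payload 000010.
Byte 4: 0x89 = 10001001 (10xxxxxx ✓), payload 001001.
Concatenate: 000010010000010001001 = 0x12089 (21 bits → U+12089).

U+12089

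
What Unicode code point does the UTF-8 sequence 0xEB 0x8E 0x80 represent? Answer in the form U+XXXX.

U+B380

Leading byte 0xEB = 11101011 matches 1110xxxx → 3-byte sequence.
Byte 1: 0xEB = 11101011, payload 1011 (4 bits).
Byte 2: 0x8E = 10001110 (10xxxxxx ✓), payload 001110.
Byte 3: 0x80 = 10000000 (10xxxxxx ✓), payload 000000.
Concatenate: 1011001110000000 = 0xB380 (16 bits → U+B380).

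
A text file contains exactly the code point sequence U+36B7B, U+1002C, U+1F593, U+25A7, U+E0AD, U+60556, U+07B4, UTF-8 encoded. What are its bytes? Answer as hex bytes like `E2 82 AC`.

U+36B7B: 4-byte form → F0 B6 AD BB.
U+1002C: 4-byte form → F0 90 80 AC.
U+1F593: 4-byte form → F0 9F 96 93.
U+25A7: 3-byte form → E2 96 A7.
U+E0AD: 3-byte form → EE 82 AD.
U+60556: 4-byte form → F1 A0 95 96.
U+07B4: 2-byte form → DE B4.
Concatenated (24 bytes): F0 B6 AD BB F0 90 80 AC F0 9F 96 93 E2 96 A7 EE 82 AD F1 A0 95 96 DE B4.

F0 B6 AD BB F0 90 80 AC F0 9F 96 93 E2 96 A7 EE 82 AD F1 A0 95 96 DE B4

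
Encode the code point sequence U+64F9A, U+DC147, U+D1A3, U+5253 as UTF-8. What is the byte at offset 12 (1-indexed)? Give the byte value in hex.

1-indexed offset 12 is 0-indexed offset 11.
U+64F9A → 4-byte form F1 A4 BE 9A at offsets 0–3.
U+DC147 → 4-byte form F3 9C 85 87 at offsets 4–7.
U+D1A3 → 3-byte form ED 86 A3 at offsets 8–10.
U+5253 → 3-byte form E5 89 93 at offsets 11–13.
Offset 11 falls in char 4's range; it's byte 1 of E5 89 93 = 0xE5.

0xE5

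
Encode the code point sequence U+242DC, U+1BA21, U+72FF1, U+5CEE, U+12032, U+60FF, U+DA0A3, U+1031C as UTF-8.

U+242DC: 4-byte form → F0 A4 8B 9C.
U+1BA21: 4-byte form → F0 9B A8 A1.
U+72FF1: 4-byte form → F1 B2 BF B1.
U+5CEE: 3-byte form → E5 B3 AE.
U+12032: 4-byte form → F0 92 80 B2.
U+60FF: 3-byte form → E6 83 BF.
U+DA0A3: 4-byte form → F3 9A 82 A3.
U+1031C: 4-byte form → F0 90 8C 9C.
Concatenated (30 bytes): F0 A4 8B 9C F0 9B A8 A1 F1 B2 BF B1 E5 B3 AE F0 92 80 B2 E6 83 BF F3 9A 82 A3 F0 90 8C 9C.

F0 A4 8B 9C F0 9B A8 A1 F1 B2 BF B1 E5 B3 AE F0 92 80 B2 E6 83 BF F3 9A 82 A3 F0 90 8C 9C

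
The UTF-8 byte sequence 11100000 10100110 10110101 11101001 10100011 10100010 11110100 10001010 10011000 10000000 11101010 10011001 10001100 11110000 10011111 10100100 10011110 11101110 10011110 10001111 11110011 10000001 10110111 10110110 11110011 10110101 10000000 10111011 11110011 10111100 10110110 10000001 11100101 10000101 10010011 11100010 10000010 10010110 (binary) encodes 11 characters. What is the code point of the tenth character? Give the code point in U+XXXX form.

Offset 0: leading byte 0xE0 = 11100000 → 3-byte char #1 = E0 A6 B5.
Offset 3: leading byte 0xE9 = 11101001 → 3-byte char #2 = E9 A3 A2.
Offset 6: leading byte 0xF4 = 11110100 → 4-byte char #3 = F4 8A 98 80.
Offset 10: leading byte 0xEA = 11101010 → 3-byte char #4 = EA 99 8C.
Offset 13: leading byte 0xF0 = 11110000 → 4-byte char #5 = F0 9F A4 9E.
Offset 17: leading byte 0xEE = 11101110 → 3-byte char #6 = EE 9E 8F.
Offset 20: leading byte 0xF3 = 11110011 → 4-byte char #7 = F3 81 B7 B6.
Offset 24: leading byte 0xF3 = 11110011 → 4-byte char #8 = F3 B5 80 BB.
Offset 28: leading byte 0xF3 = 11110011 → 4-byte char #9 = F3 BC B6 81.
Offset 32: leading byte 0xE5 = 11100101 → 3-byte char #10 = E5 85 93.
Leading byte 0xE5 = 11100101 matches 1110xxxx → 3-byte sequence.
Byte 1: 0xE5 = 11100101, payload 0101 (4 bits).
Byte 2: 0x85 = 10000101 (10xxxxxx ✓), payload 000101.
Byte 3: 0x93 = 10010011 (10xxxxxx ✓), payload 010011.
Concatenate: 0101000101010011 = 0x5153 (16 bits → U+5153).

U+5153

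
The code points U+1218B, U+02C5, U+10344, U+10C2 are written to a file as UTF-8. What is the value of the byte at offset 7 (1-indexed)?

1-indexed offset 7 is 0-indexed offset 6.
U+1218B → 4-byte form F0 92 86 8B at offsets 0–3.
U+02C5 → 2-byte form CB 85 at offsets 4–5.
U+10344 → 4-byte form F0 90 8D 84 at offsets 6–9.
Offset 6 falls in char 3's range; it's byte 1 of F0 90 8D 84 = 0xF0.

0xF0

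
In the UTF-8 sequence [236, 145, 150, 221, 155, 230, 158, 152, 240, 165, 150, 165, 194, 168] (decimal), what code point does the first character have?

U+C456

Offset 0: leading byte 0xEC = 11101100 → 3-byte char #1 = EC 91 96.
Leading byte 0xEC = 11101100 matches 1110xxxx → 3-byte sequence.
Byte 1: 0xEC = 11101100, payload 1100 (4 bits).
Byte 2: 0x91 = 10010001 (10xxxxxx ✓), payload 010001.
Byte 3: 0x96 = 10010110 (10xxxxxx ✓), payload 010110.
Concatenate: 1100010001010110 = 0xC456 (16 bits → U+C456).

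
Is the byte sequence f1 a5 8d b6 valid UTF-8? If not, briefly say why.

Leading byte 0xF1 = 11110001 → 4-byte form.
Continuation bytes 0xA5=10100101, 0x8D=10001101, 0xB6=10110110 all match 10xxxxxx.
Decoded value 0x65376 is ≥ 0x10000 (shortest form) and not a surrogate.

valid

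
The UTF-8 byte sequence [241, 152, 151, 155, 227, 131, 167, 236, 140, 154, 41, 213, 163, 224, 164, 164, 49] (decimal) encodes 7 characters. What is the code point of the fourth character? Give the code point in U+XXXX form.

Offset 0: leading byte 0xF1 = 11110001 → 4-byte char #1 = F1 98 97 9B.
Offset 4: leading byte 0xE3 = 11100011 → 3-byte char #2 = E3 83 A7.
Offset 7: leading byte 0xEC = 11101100 → 3-byte char #3 = EC 8C 9A.
Offset 10: leading byte 0x29 = 00101001 → 1-byte char #4 = 29.
Leading byte 0x29 = 00101001 matches 0xxxxxxx → 1-byte sequence.
Byte 1: 0x29 = 00101001, payload 0101001 (7 bits).
Concatenate: 0101001 = 0x29 (7 bits → U+0029).

U+0029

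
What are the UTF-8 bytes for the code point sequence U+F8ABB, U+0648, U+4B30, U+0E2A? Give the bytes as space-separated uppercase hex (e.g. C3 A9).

F3 B8 AA BB D9 88 E4 AC B0 E0 B8 AA

U+F8ABB: 4-byte form → F3 B8 AA BB.
U+0648: 2-byte form → D9 88.
U+4B30: 3-byte form → E4 AC B0.
U+0E2A: 3-byte form → E0 B8 AA.
Concatenated (12 bytes): F3 B8 AA BB D9 88 E4 AC B0 E0 B8 AA.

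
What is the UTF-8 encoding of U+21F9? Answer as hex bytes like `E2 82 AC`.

U+21F9 = 0x21F9 = 8697 decimal. In range U+0800–U+FFFF → 3-byte form: 1110xxxx 10xxxxxx 10xxxxxx.
Binary (16 bits): 0010000111111001.
Split 4+6+6: 0010 | 000111 | 111001.
Byte 1: 11100010 = 0xE2.
Byte 2: 10000111 = 0x87.
Byte 3: 10111001 = 0xB9.

E2 87 B9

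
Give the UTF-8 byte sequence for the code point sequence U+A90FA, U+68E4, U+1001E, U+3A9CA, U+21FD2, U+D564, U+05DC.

F2 A9 83 BA E6 A3 A4 F0 90 80 9E F0 BA A7 8A F0 A1 BF 92 ED 95 A4 D7 9C

U+A90FA: 4-byte form → F2 A9 83 BA.
U+68E4: 3-byte form → E6 A3 A4.
U+1001E: 4-byte form → F0 90 80 9E.
U+3A9CA: 4-byte form → F0 BA A7 8A.
U+21FD2: 4-byte form → F0 A1 BF 92.
U+D564: 3-byte form → ED 95 A4.
U+05DC: 2-byte form → D7 9C.
Concatenated (24 bytes): F2 A9 83 BA E6 A3 A4 F0 90 80 9E F0 BA A7 8A F0 A1 BF 92 ED 95 A4 D7 9C.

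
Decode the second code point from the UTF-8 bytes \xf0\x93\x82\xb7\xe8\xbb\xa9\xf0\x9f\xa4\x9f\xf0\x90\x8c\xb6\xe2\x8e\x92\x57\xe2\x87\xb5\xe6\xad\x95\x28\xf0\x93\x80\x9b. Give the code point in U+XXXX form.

U+8EE9

Offset 0: leading byte 0xF0 = 11110000 → 4-byte char #1 = F0 93 82 B7.
Offset 4: leading byte 0xE8 = 11101000 → 3-byte char #2 = E8 BB A9.
Leading byte 0xE8 = 11101000 matches 1110xxxx → 3-byte sequence.
Byte 1: 0xE8 = 11101000, payload 1000 (4 bits).
Byte 2: 0xBB = 10111011 (10xxxxxx ✓), payload 111011.
Byte 3: 0xA9 = 10101001 (10xxxxxx ✓), payload 101001.
Concatenate: 1000111011101001 = 0x8EE9 (16 bits → U+8EE9).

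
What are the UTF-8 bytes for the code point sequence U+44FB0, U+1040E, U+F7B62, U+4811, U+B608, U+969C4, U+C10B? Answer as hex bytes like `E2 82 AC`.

U+44FB0: 4-byte form → F1 84 BE B0.
U+1040E: 4-byte form → F0 90 90 8E.
U+F7B62: 4-byte form → F3 B7 AD A2.
U+4811: 3-byte form → E4 A0 91.
U+B608: 3-byte form → EB 98 88.
U+969C4: 4-byte form → F2 96 A7 84.
U+C10B: 3-byte form → EC 84 8B.
Concatenated (25 bytes): F1 84 BE B0 F0 90 90 8E F3 B7 AD A2 E4 A0 91 EB 98 88 F2 96 A7 84 EC 84 8B.

F1 84 BE B0 F0 90 90 8E F3 B7 AD A2 E4 A0 91 EB 98 88 F2 96 A7 84 EC 84 8B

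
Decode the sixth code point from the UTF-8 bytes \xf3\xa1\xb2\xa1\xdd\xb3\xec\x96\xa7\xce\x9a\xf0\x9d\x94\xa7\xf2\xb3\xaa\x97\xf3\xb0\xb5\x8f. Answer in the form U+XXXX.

U+B3A97

Offset 0: leading byte 0xF3 = 11110011 → 4-byte char #1 = F3 A1 B2 A1.
Offset 4: leading byte 0xDD = 11011101 → 2-byte char #2 = DD B3.
Offset 6: leading byte 0xEC = 11101100 → 3-byte char #3 = EC 96 A7.
Offset 9: leading byte 0xCE = 11001110 → 2-byte char #4 = CE 9A.
Offset 11: leading byte 0xF0 = 11110000 → 4-byte char #5 = F0 9D 94 A7.
Offset 15: leading byte 0xF2 = 11110010 → 4-byte char #6 = F2 B3 AA 97.
Leading byte 0xF2 = 11110010 matches 11110xxx → 4-byte sequence.
Byte 1: 0xF2 = 11110010, payload 010 (3 bits).
Byte 2: 0xB3 = 10110011 (10xxxxxx ✓), payload 110011.
Byte 3: 0xAA = 10101010 (10xxxxxx ✓), payload 101010.
Byte 4: 0x97 = 10010111 (10xxxxxx ✓), payload 010111.
Concatenate: 010110011101010010111 = 0xB3A97 (21 bits → U+B3A97).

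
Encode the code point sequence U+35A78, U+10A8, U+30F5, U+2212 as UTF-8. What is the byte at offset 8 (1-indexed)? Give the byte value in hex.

0xE3

1-indexed offset 8 is 0-indexed offset 7.
U+35A78 → 4-byte form F0 B5 A9 B8 at offsets 0–3.
U+10A8 → 3-byte form E1 82 A8 at offsets 4–6.
U+30F5 → 3-byte form E3 83 B5 at offsets 7–9.
Offset 7 falls in char 3's range; it's byte 1 of E3 83 B5 = 0xE3.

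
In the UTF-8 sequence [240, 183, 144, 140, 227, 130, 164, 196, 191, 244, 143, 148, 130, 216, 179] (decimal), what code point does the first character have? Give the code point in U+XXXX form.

U+3740C

Offset 0: leading byte 0xF0 = 11110000 → 4-byte char #1 = F0 B7 90 8C.
Leading byte 0xF0 = 11110000 matches 11110xxx → 4-byte sequence.
Byte 1: 0xF0 = 11110000, payload 000 (3 bits).
Byte 2: 0xB7 = 10110111 (10xxxxxx ✓), payload 110111.
Byte 3: 0x90 = 10010000 (10xxxxxx ✓), payload 010000.
Byte 4: 0x8C = 10001100 (10xxxxxx ✓), payload 001100.
Concatenate: 000110111010000001100 = 0x3740C (21 bits → U+3740C).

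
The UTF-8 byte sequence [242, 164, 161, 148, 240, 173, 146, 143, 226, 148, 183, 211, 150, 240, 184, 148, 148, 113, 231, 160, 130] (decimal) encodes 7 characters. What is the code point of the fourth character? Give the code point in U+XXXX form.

U+04D6

Offset 0: leading byte 0xF2 = 11110010 → 4-byte char #1 = F2 A4 A1 94.
Offset 4: leading byte 0xF0 = 11110000 → 4-byte char #2 = F0 AD 92 8F.
Offset 8: leading byte 0xE2 = 11100010 → 3-byte char #3 = E2 94 B7.
Offset 11: leading byte 0xD3 = 11010011 → 2-byte char #4 = D3 96.
Leading byte 0xD3 = 11010011 matches 110xxxxx → 2-byte sequence.
Byte 1: 0xD3 = 11010011, payload 10011 (5 bits).
Byte 2: 0x96 = 10010110 (10xxxxxx ✓), payload 010110.
Concatenate: 10011010110 = 0x4D6 (11 bits → U+04D6).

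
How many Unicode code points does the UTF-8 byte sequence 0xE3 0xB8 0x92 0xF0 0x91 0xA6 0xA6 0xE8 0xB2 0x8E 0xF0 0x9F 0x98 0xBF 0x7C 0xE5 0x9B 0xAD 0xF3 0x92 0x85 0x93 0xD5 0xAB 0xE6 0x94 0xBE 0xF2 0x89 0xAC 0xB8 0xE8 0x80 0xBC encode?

11

Byte at offset 0: 0xE3 = 11100011 → 3-byte char (#1). Advance 3.
Byte at offset 3: 0xF0 = 11110000 → 4-byte char (#2). Advance 4.
Byte at offset 7: 0xE8 = 11101000 → 3-byte char (#3). Advance 3.
Byte at offset 10: 0xF0 = 11110000 → 4-byte char (#4). Advance 4.
Byte at offset 14: 0x7C = 01111100 → 1-byte char (#5). Advance 1.
Byte at offset 15: 0xE5 = 11100101 → 3-byte char (#6). Advance 3.
Byte at offset 18: 0xF3 = 11110011 → 4-byte char (#7). Advance 4.
Byte at offset 22: 0xD5 = 11010101 → 2-byte char (#8). Advance 2.
Byte at offset 24: 0xE6 = 11100110 → 3-byte char (#9). Advance 3.
Byte at offset 27: 0xF2 = 11110010 → 4-byte char (#10). Advance 4.
Byte at offset 31: 0xE8 = 11101000 → 3-byte char (#11). Advance 3.
Reached end at offset 34 after 11 code points.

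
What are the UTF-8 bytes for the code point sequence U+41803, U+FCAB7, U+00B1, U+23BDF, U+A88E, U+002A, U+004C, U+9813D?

F1 81 A0 83 F3 BC AA B7 C2 B1 F0 A3 AF 9F EA A2 8E 2A 4C F2 98 84 BD

U+41803: 4-byte form → F1 81 A0 83.
U+FCAB7: 4-byte form → F3 BC AA B7.
U+00B1: 2-byte form → C2 B1.
U+23BDF: 4-byte form → F0 A3 AF 9F.
U+A88E: 3-byte form → EA A2 8E.
U+002A: 1-byte form → 2A.
U+004C: 1-byte form → 4C.
U+9813D: 4-byte form → F2 98 84 BD.
Concatenated (23 bytes): F1 81 A0 83 F3 BC AA B7 C2 B1 F0 A3 AF 9F EA A2 8E 2A 4C F2 98 84 BD.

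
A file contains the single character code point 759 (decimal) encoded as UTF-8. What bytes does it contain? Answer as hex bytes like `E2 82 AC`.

U+02F7 = 0x2F7 = 759 decimal. In range U+0080–U+07FF → 2-byte form: 110xxxxx 10xxxxxx.
Binary (11 bits): 01011110111.
Split 5+6: 01011 | 110111.
Byte 1: 11001011 = 0xCB.
Byte 2: 10110111 = 0xB7.

CB B7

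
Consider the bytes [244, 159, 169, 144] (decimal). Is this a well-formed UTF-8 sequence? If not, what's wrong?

invalid (encodes a value above U+10FFFF)

Leading byte 0xF4 = 11110100 → 4-byte form.
Payload = 0x11FA50, which exceeds U+10FFFF, the maximum Unicode code point. (Leading bytes F5–FF, or F4 followed by ≥ 0x90, are invalid.)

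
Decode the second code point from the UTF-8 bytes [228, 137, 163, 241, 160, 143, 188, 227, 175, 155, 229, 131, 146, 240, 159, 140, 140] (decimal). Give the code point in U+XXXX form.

Offset 0: leading byte 0xE4 = 11100100 → 3-byte char #1 = E4 89 A3.
Offset 3: leading byte 0xF1 = 11110001 → 4-byte char #2 = F1 A0 8F BC.
Leading byte 0xF1 = 11110001 matches 11110xxx → 4-byte sequence.
Byte 1: 0xF1 = 11110001, payload 001 (3 bits).
Byte 2: 0xA0 = 10100000 (10xxxxxx ✓), payload 100000.
Byte 3: 0x8F = 10001111 (10xxxxxx ✓), payload 001111.
Byte 4: 0xBC = 10111100 (10xxxxxx ✓), payload 111100.
Concatenate: 001100000001111111100 = 0x603FC (21 bits → U+603FC).

U+603FC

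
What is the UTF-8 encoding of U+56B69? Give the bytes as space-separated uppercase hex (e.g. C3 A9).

F1 96 AD A9

U+56B69 = 0x56B69 = 355177 decimal. In range U+10000–U+10FFFF → 4-byte form: 11110xxx 10xxxxxx 10xxxxxx 10xxxxxx.
Binary (21 bits): 001010110101101101001.
Split 3+6+6+6: 001 | 010110 | 101101 | 101001.
Byte 1: 11110001 = 0xF1.
Byte 2: 10010110 = 0x96.
Byte 3: 10101101 = 0xAD.
Byte 4: 10101001 = 0xA9.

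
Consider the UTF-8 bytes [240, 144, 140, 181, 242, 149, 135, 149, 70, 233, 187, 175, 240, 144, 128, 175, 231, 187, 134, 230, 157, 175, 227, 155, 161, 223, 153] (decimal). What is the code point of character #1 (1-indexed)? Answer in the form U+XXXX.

Offset 0: leading byte 0xF0 = 11110000 → 4-byte char #1 = F0 90 8C B5.
Leading byte 0xF0 = 11110000 matches 11110xxx → 4-byte sequence.
Byte 1: 0xF0 = 11110000, payload 000 (3 bits).
Byte 2: 0x90 = 10010000 (10xxxxxx ✓), payload 010000.
Byte 3: 0x8C = 10001100 (10xxxxxx ✓), payload 001100.
Byte 4: 0xB5 = 10110101 (10xxxxxx ✓), payload 110101.
Concatenate: 000010000001100110101 = 0x10335 (21 bits → U+10335).

U+10335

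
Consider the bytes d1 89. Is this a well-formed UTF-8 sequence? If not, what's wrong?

Leading byte 0xD1 = 11010001 → 2-byte form.
Continuation bytes 0x89=10001001 all match 10xxxxxx.
Decoded value 0x449 is ≥ 0x80 (shortest form) and not a surrogate.

valid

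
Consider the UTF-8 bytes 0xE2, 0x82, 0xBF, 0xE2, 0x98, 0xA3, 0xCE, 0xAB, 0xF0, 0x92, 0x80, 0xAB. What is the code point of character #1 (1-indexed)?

U+20BF

Offset 0: leading byte 0xE2 = 11100010 → 3-byte char #1 = E2 82 BF.
Leading byte 0xE2 = 11100010 matches 1110xxxx → 3-byte sequence.
Byte 1: 0xE2 = 11100010, payload 0010 (4 bits).
Byte 2: 0x82 = 10000010 (10xxxxxx ✓), payload 000010.
Byte 3: 0xBF = 10111111 (10xxxxxx ✓), payload 111111.
Concatenate: 0010000010111111 = 0x20BF (16 bits → U+20BF).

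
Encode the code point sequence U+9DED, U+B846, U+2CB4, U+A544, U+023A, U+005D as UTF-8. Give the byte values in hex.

E9 B7 AD EB A1 86 E2 B2 B4 EA 95 84 C8 BA 5D

U+9DED: 3-byte form → E9 B7 AD.
U+B846: 3-byte form → EB A1 86.
U+2CB4: 3-byte form → E2 B2 B4.
U+A544: 3-byte form → EA 95 84.
U+023A: 2-byte form → C8 BA.
U+005D: 1-byte form → 5D.
Concatenated (15 bytes): E9 B7 AD EB A1 86 E2 B2 B4 EA 95 84 C8 BA 5D.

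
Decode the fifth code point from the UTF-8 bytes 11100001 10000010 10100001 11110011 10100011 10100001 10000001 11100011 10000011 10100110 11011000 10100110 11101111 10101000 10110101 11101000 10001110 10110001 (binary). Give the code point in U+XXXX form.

U+FA35

Offset 0: leading byte 0xE1 = 11100001 → 3-byte char #1 = E1 82 A1.
Offset 3: leading byte 0xF3 = 11110011 → 4-byte char #2 = F3 A3 A1 81.
Offset 7: leading byte 0xE3 = 11100011 → 3-byte char #3 = E3 83 A6.
Offset 10: leading byte 0xD8 = 11011000 → 2-byte char #4 = D8 A6.
Offset 12: leading byte 0xEF = 11101111 → 3-byte char #5 = EF A8 B5.
Leading byte 0xEF = 11101111 matches 1110xxxx → 3-byte sequence.
Byte 1: 0xEF = 11101111, payload 1111 (4 bits).
Byte 2: 0xA8 = 10101000 (10xxxxxx ✓), payload 101000.
Byte 3: 0xB5 = 10110101 (10xxxxxx ✓), payload 110101.
Concatenate: 1111101000110101 = 0xFA35 (16 bits → U+FA35).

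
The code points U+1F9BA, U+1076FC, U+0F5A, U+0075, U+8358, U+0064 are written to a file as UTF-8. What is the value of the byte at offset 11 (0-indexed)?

U+1F9BA → 4-byte form F0 9F A6 BA at offsets 0–3.
U+1076FC → 4-byte form F4 87 9B BC at offsets 4–7.
U+0F5A → 3-byte form E0 BD 9A at offsets 8–10.
U+0075 → 1-byte form 75 at offsets 11–11.
Offset 11 falls in char 4's range; it's byte 1 of 75 = 0x75.

0x75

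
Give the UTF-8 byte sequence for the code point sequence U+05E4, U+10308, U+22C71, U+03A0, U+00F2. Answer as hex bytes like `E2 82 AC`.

U+05E4: 2-byte form → D7 A4.
U+10308: 4-byte form → F0 90 8C 88.
U+22C71: 4-byte form → F0 A2 B1 B1.
U+03A0: 2-byte form → CE A0.
U+00F2: 2-byte form → C3 B2.
Concatenated (14 bytes): D7 A4 F0 90 8C 88 F0 A2 B1 B1 CE A0 C3 B2.

D7 A4 F0 90 8C 88 F0 A2 B1 B1 CE A0 C3 B2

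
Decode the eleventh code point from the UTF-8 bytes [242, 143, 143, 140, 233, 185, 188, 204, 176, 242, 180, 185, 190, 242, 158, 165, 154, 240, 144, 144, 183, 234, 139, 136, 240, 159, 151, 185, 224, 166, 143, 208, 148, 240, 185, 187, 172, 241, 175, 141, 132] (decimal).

Offset 0: leading byte 0xF2 = 11110010 → 4-byte char #1 = F2 8F 8F 8C.
Offset 4: leading byte 0xE9 = 11101001 → 3-byte char #2 = E9 B9 BC.
Offset 7: leading byte 0xCC = 11001100 → 2-byte char #3 = CC B0.
Offset 9: leading byte 0xF2 = 11110010 → 4-byte char #4 = F2 B4 B9 BE.
Offset 13: leading byte 0xF2 = 11110010 → 4-byte char #5 = F2 9E A5 9A.
Offset 17: leading byte 0xF0 = 11110000 → 4-byte char #6 = F0 90 90 B7.
Offset 21: leading byte 0xEA = 11101010 → 3-byte char #7 = EA 8B 88.
Offset 24: leading byte 0xF0 = 11110000 → 4-byte char #8 = F0 9F 97 B9.
Offset 28: leading byte 0xE0 = 11100000 → 3-byte char #9 = E0 A6 8F.
Offset 31: leading byte 0xD0 = 11010000 → 2-byte char #10 = D0 94.
Offset 33: leading byte 0xF0 = 11110000 → 4-byte char #11 = F0 B9 BB AC.
Leading byte 0xF0 = 11110000 matches 11110xxx → 4-byte sequence.
Byte 1: 0xF0 = 11110000, payload 000 (3 bits).
Byte 2: 0xB9 = 10111001 (10xxxxxx ✓), payload 111001.
Byte 3: 0xBB = 10111011 (10xxxxxx ✓), payload 111011.
Byte 4: 0xAC = 10101100 (10xxxxxx ✓), payload 101100.
Concatenate: 000111001111011101100 = 0x39EEC (21 bits → U+39EEC).

U+39EEC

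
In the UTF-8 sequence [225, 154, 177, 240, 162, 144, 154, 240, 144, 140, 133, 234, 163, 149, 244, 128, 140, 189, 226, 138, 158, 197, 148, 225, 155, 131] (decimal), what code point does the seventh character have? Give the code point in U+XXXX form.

Offset 0: leading byte 0xE1 = 11100001 → 3-byte char #1 = E1 9A B1.
Offset 3: leading byte 0xF0 = 11110000 → 4-byte char #2 = F0 A2 90 9A.
Offset 7: leading byte 0xF0 = 11110000 → 4-byte char #3 = F0 90 8C 85.
Offset 11: leading byte 0xEA = 11101010 → 3-byte char #4 = EA A3 95.
Offset 14: leading byte 0xF4 = 11110100 → 4-byte char #5 = F4 80 8C BD.
Offset 18: leading byte 0xE2 = 11100010 → 3-byte char #6 = E2 8A 9E.
Offset 21: leading byte 0xC5 = 11000101 → 2-byte char #7 = C5 94.
Leading byte 0xC5 = 11000101 matches 110xxxxx → 2-byte sequence.
Byte 1: 0xC5 = 11000101, payload 00101 (5 bits).
Byte 2: 0x94 = 10010100 (10xxxxxx ✓), payload 010100.
Concatenate: 00101010100 = 0x154 (11 bits → U+0154).

U+0154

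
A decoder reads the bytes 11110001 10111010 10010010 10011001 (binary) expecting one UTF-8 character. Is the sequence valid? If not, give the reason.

valid

Leading byte 0xF1 = 11110001 → 4-byte form.
Continuation bytes 0xBA=10111010, 0x92=10010010, 0x99=10011001 all match 10xxxxxx.
Decoded value 0x7A499 is ≥ 0x10000 (shortest form) and not a surrogate.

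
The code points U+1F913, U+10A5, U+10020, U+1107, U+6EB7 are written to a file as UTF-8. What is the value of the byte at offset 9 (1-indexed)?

0x90

1-indexed offset 9 is 0-indexed offset 8.
U+1F913 → 4-byte form F0 9F A4 93 at offsets 0–3.
U+10A5 → 3-byte form E1 82 A5 at offsets 4–6.
U+10020 → 4-byte form F0 90 80 A0 at offsets 7–10.
Offset 8 falls in char 3's range; it's byte 2 of F0 90 80 A0 = 0x90.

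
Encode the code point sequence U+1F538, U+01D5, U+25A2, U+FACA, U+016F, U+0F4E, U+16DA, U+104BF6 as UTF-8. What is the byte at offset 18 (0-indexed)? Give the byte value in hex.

U+1F538 → 4-byte form F0 9F 94 B8 at offsets 0–3.
U+01D5 → 2-byte form C7 95 at offsets 4–5.
U+25A2 → 3-byte form E2 96 A2 at offsets 6–8.
U+FACA → 3-byte form EF AB 8A at offsets 9–11.
U+016F → 2-byte form C5 AF at offsets 12–13.
U+0F4E → 3-byte form E0 BD 8E at offsets 14–16.
U+16DA → 3-byte form E1 9B 9A at offsets 17–19.
Offset 18 falls in char 7's range; it's byte 2 of E1 9B 9A = 0x9B.

0x9B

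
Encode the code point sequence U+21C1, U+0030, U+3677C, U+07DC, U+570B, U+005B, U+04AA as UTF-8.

U+21C1: 3-byte form → E2 87 81.
U+0030: 1-byte form → 30.
U+3677C: 4-byte form → F0 B6 9D BC.
U+07DC: 2-byte form → DF 9C.
U+570B: 3-byte form → E5 9C 8B.
U+005B: 1-byte form → 5B.
U+04AA: 2-byte form → D2 AA.
Concatenated (16 bytes): E2 87 81 30 F0 B6 9D BC DF 9C E5 9C 8B 5B D2 AA.

E2 87 81 30 F0 B6 9D BC DF 9C E5 9C 8B 5B D2 AA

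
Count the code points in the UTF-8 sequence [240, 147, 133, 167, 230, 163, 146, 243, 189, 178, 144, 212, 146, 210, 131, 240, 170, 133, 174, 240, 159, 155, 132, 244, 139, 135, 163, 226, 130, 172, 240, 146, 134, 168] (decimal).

Byte at offset 0: 0xF0 = 11110000 → 4-byte char (#1). Advance 4.
Byte at offset 4: 0xE6 = 11100110 → 3-byte char (#2). Advance 3.
Byte at offset 7: 0xF3 = 11110011 → 4-byte char (#3). Advance 4.
Byte at offset 11: 0xD4 = 11010100 → 2-byte char (#4). Advance 2.
Byte at offset 13: 0xD2 = 11010010 → 2-byte char (#5). Advance 2.
Byte at offset 15: 0xF0 = 11110000 → 4-byte char (#6). Advance 4.
Byte at offset 19: 0xF0 = 11110000 → 4-byte char (#7). Advance 4.
Byte at offset 23: 0xF4 = 11110100 → 4-byte char (#8). Advance 4.
Byte at offset 27: 0xE2 = 11100010 → 3-byte char (#9). Advance 3.
Byte at offset 30: 0xF0 = 11110000 → 4-byte char (#10). Advance 4.
Reached end at offset 34 after 10 code points.

10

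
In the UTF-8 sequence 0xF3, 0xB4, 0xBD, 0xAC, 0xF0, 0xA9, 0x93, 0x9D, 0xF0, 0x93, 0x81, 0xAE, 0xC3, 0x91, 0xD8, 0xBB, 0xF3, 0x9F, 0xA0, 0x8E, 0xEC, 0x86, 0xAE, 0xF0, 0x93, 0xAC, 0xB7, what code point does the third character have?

U+1306E

Offset 0: leading byte 0xF3 = 11110011 → 4-byte char #1 = F3 B4 BD AC.
Offset 4: leading byte 0xF0 = 11110000 → 4-byte char #2 = F0 A9 93 9D.
Offset 8: leading byte 0xF0 = 11110000 → 4-byte char #3 = F0 93 81 AE.
Leading byte 0xF0 = 11110000 matches 11110xxx → 4-byte sequence.
Byte 1: 0xF0 = 11110000, payload 000 (3 bits).
Byte 2: 0x93 = 10010011 (10xxxxxx ✓), payload 010011.
Byte 3: 0x81 = 10000001 (10xxxxxx ✓), payload 000001.
Byte 4: 0xAE = 10101110 (10xxxxxx ✓), payload 101110.
Concatenate: 000010011000001101110 = 0x1306E (21 bits → U+1306E).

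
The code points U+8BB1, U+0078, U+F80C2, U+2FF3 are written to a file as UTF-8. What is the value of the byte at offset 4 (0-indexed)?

U+8BB1 → 3-byte form E8 AE B1 at offsets 0–2.
U+0078 → 1-byte form 78 at offsets 3–3.
U+F80C2 → 4-byte form F3 B8 83 82 at offsets 4–7.
Offset 4 falls in char 3's range; it's byte 1 of F3 B8 83 82 = 0xF3.

0xF3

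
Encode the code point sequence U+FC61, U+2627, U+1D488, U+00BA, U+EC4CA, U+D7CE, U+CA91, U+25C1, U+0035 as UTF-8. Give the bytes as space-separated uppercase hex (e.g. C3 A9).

EF B1 A1 E2 98 A7 F0 9D 92 88 C2 BA F3 AC 93 8A ED 9F 8E EC AA 91 E2 97 81 35

U+FC61: 3-byte form → EF B1 A1.
U+2627: 3-byte form → E2 98 A7.
U+1D488: 4-byte form → F0 9D 92 88.
U+00BA: 2-byte form → C2 BA.
U+EC4CA: 4-byte form → F3 AC 93 8A.
U+D7CE: 3-byte form → ED 9F 8E.
U+CA91: 3-byte form → EC AA 91.
U+25C1: 3-byte form → E2 97 81.
U+0035: 1-byte form → 35.
Concatenated (26 bytes): EF B1 A1 E2 98 A7 F0 9D 92 88 C2 BA F3 AC 93 8A ED 9F 8E EC AA 91 E2 97 81 35.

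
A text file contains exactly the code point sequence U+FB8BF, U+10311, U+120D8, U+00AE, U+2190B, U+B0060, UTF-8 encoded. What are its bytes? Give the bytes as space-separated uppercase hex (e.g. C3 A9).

F3 BB A2 BF F0 90 8C 91 F0 92 83 98 C2 AE F0 A1 A4 8B F2 B0 81 A0

U+FB8BF: 4-byte form → F3 BB A2 BF.
U+10311: 4-byte form → F0 90 8C 91.
U+120D8: 4-byte form → F0 92 83 98.
U+00AE: 2-byte form → C2 AE.
U+2190B: 4-byte form → F0 A1 A4 8B.
U+B0060: 4-byte form → F2 B0 81 A0.
Concatenated (22 bytes): F3 BB A2 BF F0 90 8C 91 F0 92 83 98 C2 AE F0 A1 A4 8B F2 B0 81 A0.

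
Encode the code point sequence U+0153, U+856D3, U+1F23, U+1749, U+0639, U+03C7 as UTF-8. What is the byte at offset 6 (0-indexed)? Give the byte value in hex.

0xE1

U+0153 → 2-byte form C5 93 at offsets 0–1.
U+856D3 → 4-byte form F2 85 9B 93 at offsets 2–5.
U+1F23 → 3-byte form E1 BC A3 at offsets 6–8.
Offset 6 falls in char 3's range; it's byte 1 of E1 BC A3 = 0xE1.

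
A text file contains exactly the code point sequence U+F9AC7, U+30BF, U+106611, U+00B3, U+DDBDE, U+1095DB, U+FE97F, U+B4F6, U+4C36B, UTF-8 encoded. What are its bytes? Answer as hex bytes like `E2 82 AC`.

F3 B9 AB 87 E3 82 BF F4 86 98 91 C2 B3 F3 9D AF 9E F4 89 97 9B F3 BE A5 BF EB 93 B6 F1 8C 8D AB

U+F9AC7: 4-byte form → F3 B9 AB 87.
U+30BF: 3-byte form → E3 82 BF.
U+106611: 4-byte form → F4 86 98 91.
U+00B3: 2-byte form → C2 B3.
U+DDBDE: 4-byte form → F3 9D AF 9E.
U+1095DB: 4-byte form → F4 89 97 9B.
U+FE97F: 4-byte form → F3 BE A5 BF.
U+B4F6: 3-byte form → EB 93 B6.
U+4C36B: 4-byte form → F1 8C 8D AB.
Concatenated (32 bytes): F3 B9 AB 87 E3 82 BF F4 86 98 91 C2 B3 F3 9D AF 9E F4 89 97 9B F3 BE A5 BF EB 93 B6 F1 8C 8D AB.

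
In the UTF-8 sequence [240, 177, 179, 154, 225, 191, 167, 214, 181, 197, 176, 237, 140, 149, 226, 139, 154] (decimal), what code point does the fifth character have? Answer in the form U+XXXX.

Offset 0: leading byte 0xF0 = 11110000 → 4-byte char #1 = F0 B1 B3 9A.
Offset 4: leading byte 0xE1 = 11100001 → 3-byte char #2 = E1 BF A7.
Offset 7: leading byte 0xD6 = 11010110 → 2-byte char #3 = D6 B5.
Offset 9: leading byte 0xC5 = 11000101 → 2-byte char #4 = C5 B0.
Offset 11: leading byte 0xED = 11101101 → 3-byte char #5 = ED 8C 95.
Leading byte 0xED = 11101101 matches 1110xxxx → 3-byte sequence.
Byte 1: 0xED = 11101101, payload 1101 (4 bits).
Byte 2: 0x8C = 10001100 (10xxxxxx ✓), payload 001100.
Byte 3: 0x95 = 10010101 (10xxxxxx ✓), payload 010101.
Concatenate: 1101001100010101 = 0xD315 (16 bits → U+D315).

U+D315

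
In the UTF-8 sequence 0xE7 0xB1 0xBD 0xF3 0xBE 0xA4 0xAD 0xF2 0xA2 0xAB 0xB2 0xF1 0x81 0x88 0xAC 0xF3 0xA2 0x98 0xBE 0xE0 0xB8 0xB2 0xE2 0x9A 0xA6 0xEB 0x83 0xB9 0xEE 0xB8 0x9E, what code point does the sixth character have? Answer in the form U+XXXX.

Offset 0: leading byte 0xE7 = 11100111 → 3-byte char #1 = E7 B1 BD.
Offset 3: leading byte 0xF3 = 11110011 → 4-byte char #2 = F3 BE A4 AD.
Offset 7: leading byte 0xF2 = 11110010 → 4-byte char #3 = F2 A2 AB B2.
Offset 11: leading byte 0xF1 = 11110001 → 4-byte char #4 = F1 81 88 AC.
Offset 15: leading byte 0xF3 = 11110011 → 4-byte char #5 = F3 A2 98 BE.
Offset 19: leading byte 0xE0 = 11100000 → 3-byte char #6 = E0 B8 B2.
Leading byte 0xE0 = 11100000 matches 1110xxxx → 3-byte sequence.
Byte 1: 0xE0 = 11100000, payload 0000 (4 bits).
Byte 2: 0xB8 = 10111000 (10xxxxxx ✓), payload 111000.
Byte 3: 0xB2 = 10110010 (10xxxxxx ✓), payload 110010.
Concatenate: 0000111000110010 = 0xE32 (16 bits → U+0E32).

U+0E32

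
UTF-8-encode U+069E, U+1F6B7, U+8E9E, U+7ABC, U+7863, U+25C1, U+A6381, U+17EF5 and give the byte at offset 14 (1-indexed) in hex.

1-indexed offset 14 is 0-indexed offset 13.
U+069E → 2-byte form DA 9E at offsets 0–1.
U+1F6B7 → 4-byte form F0 9F 9A B7 at offsets 2–5.
U+8E9E → 3-byte form E8 BA 9E at offsets 6–8.
U+7ABC → 3-byte form E7 AA BC at offsets 9–11.
U+7863 → 3-byte form E7 A1 A3 at offsets 12–14.
Offset 13 falls in char 5's range; it's byte 2 of E7 A1 A3 = 0xA1.

0xA1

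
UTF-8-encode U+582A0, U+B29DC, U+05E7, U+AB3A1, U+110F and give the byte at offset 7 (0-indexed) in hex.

0x9C

U+582A0 → 4-byte form F1 98 8A A0 at offsets 0–3.
U+B29DC → 4-byte form F2 B2 A7 9C at offsets 4–7.
Offset 7 falls in char 2's range; it's byte 4 of F2 B2 A7 9C = 0x9C.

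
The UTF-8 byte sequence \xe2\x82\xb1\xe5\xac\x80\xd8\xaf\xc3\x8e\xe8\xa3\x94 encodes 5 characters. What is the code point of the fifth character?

Offset 0: leading byte 0xE2 = 11100010 → 3-byte char #1 = E2 82 B1.
Offset 3: leading byte 0xE5 = 11100101 → 3-byte char #2 = E5 AC 80.
Offset 6: leading byte 0xD8 = 11011000 → 2-byte char #3 = D8 AF.
Offset 8: leading byte 0xC3 = 11000011 → 2-byte char #4 = C3 8E.
Offset 10: leading byte 0xE8 = 11101000 → 3-byte char #5 = E8 A3 94.
Leading byte 0xE8 = 11101000 matches 1110xxxx → 3-byte sequence.
Byte 1: 0xE8 = 11101000, payload 1000 (4 bits).
Byte 2: 0xA3 = 10100011 (10xxxxxx ✓), payload 100011.
Byte 3: 0x94 = 10010100 (10xxxxxx ✓), payload 010100.
Concatenate: 1000100011010100 = 0x88D4 (16 bits → U+88D4).

U+88D4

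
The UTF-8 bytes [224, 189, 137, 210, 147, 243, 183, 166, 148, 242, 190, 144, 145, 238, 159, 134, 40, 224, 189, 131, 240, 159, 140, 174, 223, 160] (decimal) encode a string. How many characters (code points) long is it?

Byte at offset 0: 0xE0 = 11100000 → 3-byte char (#1). Advance 3.
Byte at offset 3: 0xD2 = 11010010 → 2-byte char (#2). Advance 2.
Byte at offset 5: 0xF3 = 11110011 → 4-byte char (#3). Advance 4.
Byte at offset 9: 0xF2 = 11110010 → 4-byte char (#4). Advance 4.
Byte at offset 13: 0xEE = 11101110 → 3-byte char (#5). Advance 3.
Byte at offset 16: 0x28 = 00101000 → 1-byte char (#6). Advance 1.
Byte at offset 17: 0xE0 = 11100000 → 3-byte char (#7). Advance 3.
Byte at offset 20: 0xF0 = 11110000 → 4-byte char (#8). Advance 4.
Byte at offset 24: 0xDF = 11011111 → 2-byte char (#9). Advance 2.
Reached end at offset 26 after 9 code points.

9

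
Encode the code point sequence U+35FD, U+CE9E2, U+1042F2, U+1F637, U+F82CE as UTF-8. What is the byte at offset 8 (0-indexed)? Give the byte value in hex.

0x84

U+35FD → 3-byte form E3 97 BD at offsets 0–2.
U+CE9E2 → 4-byte form F3 8E A7 A2 at offsets 3–6.
U+1042F2 → 4-byte form F4 84 8B B2 at offsets 7–10.
Offset 8 falls in char 3's range; it's byte 2 of F4 84 8B B2 = 0x84.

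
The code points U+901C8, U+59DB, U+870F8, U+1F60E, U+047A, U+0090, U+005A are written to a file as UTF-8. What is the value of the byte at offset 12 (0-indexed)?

0x9F

U+901C8 → 4-byte form F2 90 87 88 at offsets 0–3.
U+59DB → 3-byte form E5 A7 9B at offsets 4–6.
U+870F8 → 4-byte form F2 87 83 B8 at offsets 7–10.
U+1F60E → 4-byte form F0 9F 98 8E at offsets 11–14.
Offset 12 falls in char 4's range; it's byte 2 of F0 9F 98 8E = 0x9F.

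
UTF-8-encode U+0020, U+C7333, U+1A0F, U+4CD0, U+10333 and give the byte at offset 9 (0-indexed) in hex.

0xB3

U+0020 → 1-byte form 20 at offsets 0–0.
U+C7333 → 4-byte form F3 87 8C B3 at offsets 1–4.
U+1A0F → 3-byte form E1 A8 8F at offsets 5–7.
U+4CD0 → 3-byte form E4 B3 90 at offsets 8–10.
Offset 9 falls in char 4's range; it's byte 2 of E4 B3 90 = 0xB3.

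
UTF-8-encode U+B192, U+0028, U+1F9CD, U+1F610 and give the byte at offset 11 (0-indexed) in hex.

U+B192 → 3-byte form EB 86 92 at offsets 0–2.
U+0028 → 1-byte form 28 at offsets 3–3.
U+1F9CD → 4-byte form F0 9F A7 8D at offsets 4–7.
U+1F610 → 4-byte form F0 9F 98 90 at offsets 8–11.
Offset 11 falls in char 4's range; it's byte 4 of F0 9F 98 90 = 0x90.

0x90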